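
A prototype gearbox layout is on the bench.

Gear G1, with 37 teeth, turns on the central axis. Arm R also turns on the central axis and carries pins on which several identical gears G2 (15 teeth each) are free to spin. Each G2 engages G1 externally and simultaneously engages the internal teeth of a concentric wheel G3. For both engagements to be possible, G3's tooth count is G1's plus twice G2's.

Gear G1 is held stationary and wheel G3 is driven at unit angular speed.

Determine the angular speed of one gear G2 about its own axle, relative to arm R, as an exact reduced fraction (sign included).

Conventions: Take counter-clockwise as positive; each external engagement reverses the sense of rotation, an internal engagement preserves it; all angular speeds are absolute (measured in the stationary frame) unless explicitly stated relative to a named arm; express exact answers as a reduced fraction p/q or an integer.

topology: planetary set — G1 37T / G2 15T / G3 67T, arm = carrier (Willis)
ring teeth: 37 + 2·15 = 67
37(ω_sun−ω_arm) = −67(ω_ring−ω_arm),  ω_sun = 0, ω_ring = 1
37(0−ω_arm) = −67(1−ω_arm)  ⇒  104·ω_arm = 67  ⇒  ω_arm = 67/104
sun–planet mesh: 37·(0−67/104) = −15·(ω_p−ω_arm)  ⇒  ω_p−ω_arm = 2479/1560
exact speed ratio = 2479/1560

2479/1560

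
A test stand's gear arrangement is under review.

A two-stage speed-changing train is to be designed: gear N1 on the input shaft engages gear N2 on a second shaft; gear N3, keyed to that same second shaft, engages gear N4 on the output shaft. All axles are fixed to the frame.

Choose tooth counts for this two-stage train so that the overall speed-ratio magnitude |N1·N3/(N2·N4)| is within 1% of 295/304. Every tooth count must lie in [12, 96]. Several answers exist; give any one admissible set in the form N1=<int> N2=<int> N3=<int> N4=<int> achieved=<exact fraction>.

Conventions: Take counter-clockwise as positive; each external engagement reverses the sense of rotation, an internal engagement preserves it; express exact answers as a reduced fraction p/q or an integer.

class = fixed-axis compound train [2-stage, 295/304 wanted]
target = 295/304 in lowest terms: an exact hit needs N1·N3 = k·295 and N2·N4 = k·304 for one integer k, every count in [12, 96]; additionally prefer no 1:1 stage (N1 ≠ N2, N3 ≠ N4)
k = 1…2: no 1:1-free in-range split of k·295 and k·304 into factor pairs; take k = 3
k = 3: N1·N3 = 885 = 15·59, N2·N4 = 912 = 12·76
achieved = 15·59/(12·76) = 295/304; |achieved − target| = 0 ≤ 59/6080 ✓

N1=15 N2=12 N3=59 N4=76 achieved=295/304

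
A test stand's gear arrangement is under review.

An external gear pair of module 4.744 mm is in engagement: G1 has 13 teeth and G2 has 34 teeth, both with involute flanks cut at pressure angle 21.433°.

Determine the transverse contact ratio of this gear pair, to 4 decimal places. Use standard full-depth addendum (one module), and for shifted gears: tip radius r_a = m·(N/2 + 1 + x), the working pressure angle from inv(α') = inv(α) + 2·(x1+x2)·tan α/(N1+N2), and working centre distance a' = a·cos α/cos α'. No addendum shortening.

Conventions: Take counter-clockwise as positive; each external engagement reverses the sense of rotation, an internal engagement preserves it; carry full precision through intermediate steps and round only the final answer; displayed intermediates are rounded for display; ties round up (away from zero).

class = single-mesh tooth geometry [involute pair 13T × 34T, m = 4.744]
base radii: r_b1 = 28.703552, r_b2 = 75.070828
tip radii: r_a1 = 35.580000, r_a2 = 85.392000
no profile shift: α' = α, a' = a
action lengths: √(r_a1²−r_b1²) = 21.024807, √(r_a2²−r_b2²) = 40.695999
base pitch p_b = π·m·cos α = 13.873057
CR = (21.024807 + 40.695999 − 111.484000·sin 21.43300°)/13.873057 = 1.512508
contact ratio ≈ 1.5125

1.5125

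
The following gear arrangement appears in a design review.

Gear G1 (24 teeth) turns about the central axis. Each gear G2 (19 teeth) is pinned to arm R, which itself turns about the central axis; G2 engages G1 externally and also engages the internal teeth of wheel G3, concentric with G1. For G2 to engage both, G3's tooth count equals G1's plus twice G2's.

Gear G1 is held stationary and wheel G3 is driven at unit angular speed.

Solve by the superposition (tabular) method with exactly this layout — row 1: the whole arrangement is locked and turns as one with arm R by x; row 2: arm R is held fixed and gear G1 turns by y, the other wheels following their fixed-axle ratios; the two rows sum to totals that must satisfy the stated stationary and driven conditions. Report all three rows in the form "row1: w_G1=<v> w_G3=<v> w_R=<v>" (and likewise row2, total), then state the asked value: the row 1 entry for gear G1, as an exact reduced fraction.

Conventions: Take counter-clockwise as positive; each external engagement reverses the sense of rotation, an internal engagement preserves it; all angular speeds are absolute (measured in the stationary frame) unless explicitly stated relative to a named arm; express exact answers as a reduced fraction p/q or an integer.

recognized (axles ride arm R): planetary set, 24/19/62 teeth
row 1: whole set turns with the arm by x
row 2 (arm held, sun turns y): ω_ring = −(24/62)·y, ω_arm = 0
boundary: total ω_sun = x + y = 0 and total ω_ring = x − (24/62)·y = 1  ⇒  y = -31/43, x = 31/43
row 2 ring = −(24/62)·(-31/43) = 12/43
totals (row 1 + row 2): sun 31/43 + (-31/43) = 0, ring 31/43 + 12/43 = 1, arm 31/43 + 0 = 31/43
asked cell (row1, sun) = 31/43

row1: w_G1=31/43 w_G3=31/43 w_R=31/43
row2: w_G1=-31/43 w_G3=12/43 w_R=0
total: w_G1=0 w_G3=1 w_R=31/43
asked value: 31/43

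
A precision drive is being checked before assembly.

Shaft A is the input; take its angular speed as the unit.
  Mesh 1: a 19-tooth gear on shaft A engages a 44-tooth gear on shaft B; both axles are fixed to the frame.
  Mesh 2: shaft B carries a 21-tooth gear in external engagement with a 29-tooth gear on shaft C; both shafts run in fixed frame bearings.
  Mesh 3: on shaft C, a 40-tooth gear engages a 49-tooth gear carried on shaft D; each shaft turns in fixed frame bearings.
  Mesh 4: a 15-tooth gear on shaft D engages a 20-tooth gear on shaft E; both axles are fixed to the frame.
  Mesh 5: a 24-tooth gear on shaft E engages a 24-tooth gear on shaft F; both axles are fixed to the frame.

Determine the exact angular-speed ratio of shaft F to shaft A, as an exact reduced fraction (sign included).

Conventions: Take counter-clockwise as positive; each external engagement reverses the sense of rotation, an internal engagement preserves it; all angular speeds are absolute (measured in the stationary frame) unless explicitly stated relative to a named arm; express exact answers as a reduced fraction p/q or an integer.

class = fixed-axis compound train [5 meshes; 5 ratios multiply, 5 sense flips]
mesh 1 [19T→44T]: running ratio 19/44, sense −
mesh 2 [21T→29T]: running ratio 399/1276, sense +
mesh 3 [40T→49T]: running ratio 570/2233, sense −
mesh 4 [15T→20T]: running ratio 855/4466, sense +
mesh 5 [24T→24T]: running ratio 855/4466, sense −
ω_out/ω_in = -855/4466

-855/4466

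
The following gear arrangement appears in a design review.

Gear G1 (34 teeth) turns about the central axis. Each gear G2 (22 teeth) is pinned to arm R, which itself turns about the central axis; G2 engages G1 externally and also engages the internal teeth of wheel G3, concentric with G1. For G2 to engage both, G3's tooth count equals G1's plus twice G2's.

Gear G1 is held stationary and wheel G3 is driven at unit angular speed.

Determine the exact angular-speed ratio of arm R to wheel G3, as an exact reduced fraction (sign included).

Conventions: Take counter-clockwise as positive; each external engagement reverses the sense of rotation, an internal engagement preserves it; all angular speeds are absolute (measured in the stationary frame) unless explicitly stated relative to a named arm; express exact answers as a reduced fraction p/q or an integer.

39/56

recognized (axles ride arm R): planetary set, 34/22/78 teeth
ring teeth: 34 + 2·22 = 78
34(ω_sun−ω_arm) = −78(ω_ring−ω_arm),  ω_sun = 0, ω_ring = 1
34(0−ω_arm) = −78(1−ω_arm)  ⇒  112·ω_arm = 78  ⇒  ω_arm = 39/56
ω_out/ω_in = 39/56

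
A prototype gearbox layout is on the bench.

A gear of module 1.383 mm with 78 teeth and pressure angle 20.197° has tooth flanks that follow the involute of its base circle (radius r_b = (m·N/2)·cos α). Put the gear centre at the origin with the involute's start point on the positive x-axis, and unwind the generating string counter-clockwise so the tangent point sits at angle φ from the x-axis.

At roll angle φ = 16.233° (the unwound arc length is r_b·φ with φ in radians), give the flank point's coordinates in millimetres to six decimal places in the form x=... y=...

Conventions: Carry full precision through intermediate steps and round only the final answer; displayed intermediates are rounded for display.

x=52.611533 y=0.380665

single-mesh involute tooth geometry (78T wheel at module 1.383)
pitch radius r_p = m·N/2 = 1.383·78/2 = 53.937000
base radius r_b = r_p·cos α = 53.937000·cos 20.197° = 50.620473
roll angle φ = 16.233° = 0.28331930 rad
x = r_b·(cos φ + φ·sin φ) = 52.611533
y = r_b·(sin φ − φ·cos φ) = 0.380665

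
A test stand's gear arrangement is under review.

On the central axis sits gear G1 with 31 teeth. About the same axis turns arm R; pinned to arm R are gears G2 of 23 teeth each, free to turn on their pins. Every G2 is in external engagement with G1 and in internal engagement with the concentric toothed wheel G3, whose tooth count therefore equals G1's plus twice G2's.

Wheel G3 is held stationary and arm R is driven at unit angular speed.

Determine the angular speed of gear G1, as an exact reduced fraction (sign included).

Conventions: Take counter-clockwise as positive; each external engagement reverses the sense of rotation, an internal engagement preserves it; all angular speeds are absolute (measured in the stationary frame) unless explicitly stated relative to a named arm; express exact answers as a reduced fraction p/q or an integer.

recognized (axles ride arm R): planetary set, 31/23/77 teeth
ring teeth: 31 + 2·23 = 77
31(ω_sun−ω_arm) = −77(ω_ring−ω_arm),  ω_ring = 0, ω_arm = 1
ω_sun = 1 − (77/31)(0−1) = 108/31
exact speed ratio = 108/31

108/31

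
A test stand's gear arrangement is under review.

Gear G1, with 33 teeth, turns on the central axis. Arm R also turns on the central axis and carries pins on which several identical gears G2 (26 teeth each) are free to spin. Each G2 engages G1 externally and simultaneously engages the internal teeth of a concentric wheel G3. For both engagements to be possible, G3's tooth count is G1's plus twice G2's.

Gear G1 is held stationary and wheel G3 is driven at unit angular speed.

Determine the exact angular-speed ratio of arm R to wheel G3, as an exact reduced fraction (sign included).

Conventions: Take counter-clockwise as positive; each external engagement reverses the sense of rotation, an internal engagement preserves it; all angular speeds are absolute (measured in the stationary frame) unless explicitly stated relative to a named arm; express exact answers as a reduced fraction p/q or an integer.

topology: planetary set — G1 33T / G2 26T / G3 85T, arm = carrier (Willis)
ring teeth: 33 + 2·26 = 85
33(ω_sun−ω_arm) = −85(ω_ring−ω_arm),  ω_sun = 0, ω_ring = 1
33(0−ω_arm) = −85(1−ω_arm)  ⇒  118·ω_arm = 85  ⇒  ω_arm = 85/118
ω_out/ω_in = 85/118

85/118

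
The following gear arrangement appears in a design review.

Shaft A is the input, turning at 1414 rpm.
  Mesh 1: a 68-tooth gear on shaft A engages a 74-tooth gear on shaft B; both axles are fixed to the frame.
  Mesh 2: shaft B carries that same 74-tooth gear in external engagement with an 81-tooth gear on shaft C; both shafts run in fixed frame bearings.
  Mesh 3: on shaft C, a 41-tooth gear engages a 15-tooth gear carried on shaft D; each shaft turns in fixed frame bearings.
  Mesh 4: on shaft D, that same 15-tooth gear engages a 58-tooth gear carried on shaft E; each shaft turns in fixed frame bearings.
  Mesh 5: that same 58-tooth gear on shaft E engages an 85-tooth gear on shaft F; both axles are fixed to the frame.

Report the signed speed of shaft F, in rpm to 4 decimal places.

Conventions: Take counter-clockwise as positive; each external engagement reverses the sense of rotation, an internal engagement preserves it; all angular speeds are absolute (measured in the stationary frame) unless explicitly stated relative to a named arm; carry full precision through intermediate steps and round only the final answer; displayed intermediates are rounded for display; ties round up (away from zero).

5-mesh fixed-axis compound train (all bearings frame-fixed)
mesh 1 [68T→74T]: ω = 1414.0000×68/74 = 1299.3514 rpm, sense flips to −
mesh 2 [74T→81T]: ω = 1299.3514×74/81 = 1187.0617 rpm, sense flips to +
mesh 3 [41T→15T]: ω = 1187.0617×41/15 = 3244.6354 rpm, sense flips to −
mesh 4 [15T→58T]: ω = 3244.6354×15/58 = 839.1298 rpm, sense flips to +
mesh 5 [58T→85T]: ω = 839.1298×58/85 = 572.5827 rpm, sense flips to −
signed output speed = -572.5827 rpm

-572.5827 rpm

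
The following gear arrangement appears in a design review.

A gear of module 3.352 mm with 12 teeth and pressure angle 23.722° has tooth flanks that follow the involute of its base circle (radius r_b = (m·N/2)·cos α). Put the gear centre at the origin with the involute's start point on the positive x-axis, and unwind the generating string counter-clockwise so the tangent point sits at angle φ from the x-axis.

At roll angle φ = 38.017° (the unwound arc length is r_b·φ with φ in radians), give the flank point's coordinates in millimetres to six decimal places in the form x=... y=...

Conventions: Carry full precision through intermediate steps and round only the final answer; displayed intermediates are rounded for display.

x=22.030575 y=1.715220

single-mesh involute tooth geometry (12T wheel at module 3.352)
pitch radius r_p = m·N/2 = 3.352·12/2 = 20.112000
base radius r_b = r_p·cos α = 20.112000·cos 23.722° = 18.412701
roll angle φ = 38.017° = 0.66352182 rad
x = r_b·(cos φ + φ·sin φ) = 22.030575
y = r_b·(sin φ − φ·cos φ) = 1.715220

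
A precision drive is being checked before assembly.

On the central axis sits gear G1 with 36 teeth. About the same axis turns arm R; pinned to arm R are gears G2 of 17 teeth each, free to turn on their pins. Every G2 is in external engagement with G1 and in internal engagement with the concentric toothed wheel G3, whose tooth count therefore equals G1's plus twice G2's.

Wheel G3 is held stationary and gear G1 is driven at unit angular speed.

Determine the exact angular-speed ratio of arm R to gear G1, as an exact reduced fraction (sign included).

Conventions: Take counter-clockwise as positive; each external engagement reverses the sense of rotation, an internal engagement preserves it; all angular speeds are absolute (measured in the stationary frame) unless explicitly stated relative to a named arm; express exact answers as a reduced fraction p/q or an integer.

planetary set (36T centre, 17T on arm, 70T internal) — Willis relation
ring teeth: 36 + 2·17 = 70
36(ω_sun−ω_arm) = −70(ω_ring−ω_arm),  ω_ring = 0, ω_sun = 1
36(1−ω_arm) = −70(0−ω_arm)  ⇒  106·ω_arm = 36  ⇒  ω_arm = 18/53
ω_out/ω_in = 18/53

18/53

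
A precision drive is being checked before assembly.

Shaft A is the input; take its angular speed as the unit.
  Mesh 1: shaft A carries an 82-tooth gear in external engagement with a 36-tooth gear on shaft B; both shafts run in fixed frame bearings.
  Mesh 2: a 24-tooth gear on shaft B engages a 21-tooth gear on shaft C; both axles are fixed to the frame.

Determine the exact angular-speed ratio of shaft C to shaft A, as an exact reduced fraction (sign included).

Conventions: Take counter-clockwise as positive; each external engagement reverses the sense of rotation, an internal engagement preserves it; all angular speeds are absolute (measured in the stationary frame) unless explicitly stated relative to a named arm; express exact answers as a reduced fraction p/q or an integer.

164/63

class = fixed-axis compound train [2 meshes; 2 ratios multiply, 2 sense flips]
mesh 1 [82T→36T]: running ratio 41/18, sense −
mesh 2 [24T→21T]: running ratio 164/63, sense +
ω_out/ω_in = 164/63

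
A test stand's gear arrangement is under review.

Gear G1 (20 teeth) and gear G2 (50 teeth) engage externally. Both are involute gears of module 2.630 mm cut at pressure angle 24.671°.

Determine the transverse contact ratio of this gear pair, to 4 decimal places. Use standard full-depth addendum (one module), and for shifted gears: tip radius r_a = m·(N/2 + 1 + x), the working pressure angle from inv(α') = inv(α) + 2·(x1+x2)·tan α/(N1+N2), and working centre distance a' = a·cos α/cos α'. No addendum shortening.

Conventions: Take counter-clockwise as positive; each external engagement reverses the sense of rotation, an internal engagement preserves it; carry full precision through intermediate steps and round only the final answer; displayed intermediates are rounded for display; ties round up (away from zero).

class = single-mesh tooth geometry [involute pair 20T × 50T, m = 2.630]
base radii: r_b1 = 23.899324, r_b2 = 59.748311
tip radii: r_a1 = 28.930000, r_a2 = 68.380000
no profile shift: α' = α, a' = a
action lengths: √(r_a1²−r_b1²) = 16.302368, √(r_a2²−r_b2²) = 33.256033
base pitch p_b = π·m·cos α = 7.508194
CR = (16.302368 + 33.256033 − 92.050000·sin 24.67100°)/7.508194 = 1.483189
contact ratio ≈ 1.4832

1.4832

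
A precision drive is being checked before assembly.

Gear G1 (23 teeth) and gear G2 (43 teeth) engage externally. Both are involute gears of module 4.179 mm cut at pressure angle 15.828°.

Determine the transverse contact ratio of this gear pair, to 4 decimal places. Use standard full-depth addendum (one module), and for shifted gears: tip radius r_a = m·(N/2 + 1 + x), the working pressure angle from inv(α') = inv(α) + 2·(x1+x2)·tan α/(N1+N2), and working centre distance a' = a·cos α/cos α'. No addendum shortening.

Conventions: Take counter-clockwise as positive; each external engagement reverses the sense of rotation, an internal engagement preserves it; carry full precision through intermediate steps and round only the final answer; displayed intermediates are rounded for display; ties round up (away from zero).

single-mesh involute tooth geometry (23T engaging 43T at module 4.179)
base radii: r_b1 = 46.236353, r_b2 = 86.441878
tip radii: r_a1 = 52.237500, r_a2 = 94.027500
no profile shift: α' = α, a' = a
action lengths: √(r_a1²−r_b1²) = 24.309588, √(r_a2²−r_b2²) = 36.999629
base pitch p_b = π·m·cos α = 12.630938
CR = (24.309588 + 36.999629 − 137.907000·sin 15.82800°)/12.630938 = 1.875951
contact ratio ≈ 1.8760

1.8760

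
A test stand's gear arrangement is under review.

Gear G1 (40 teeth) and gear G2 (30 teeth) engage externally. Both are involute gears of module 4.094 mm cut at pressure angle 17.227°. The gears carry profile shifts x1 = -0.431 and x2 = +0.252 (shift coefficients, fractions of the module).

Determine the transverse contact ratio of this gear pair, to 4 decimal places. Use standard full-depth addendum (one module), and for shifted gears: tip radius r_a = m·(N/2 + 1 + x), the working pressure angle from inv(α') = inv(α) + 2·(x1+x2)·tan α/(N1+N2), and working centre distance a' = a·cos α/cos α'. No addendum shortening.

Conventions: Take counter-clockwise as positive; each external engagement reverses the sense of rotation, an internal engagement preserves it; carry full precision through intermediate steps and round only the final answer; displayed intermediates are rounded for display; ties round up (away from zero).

recognized (one external pair, fixed centres): single-mesh tooth geometry, m = 4.094, N1 = 40, N2 = 30
base radii: r_b1 = 78.206774, r_b2 = 58.655080
tip radii: r_a1 = 84.209486, r_a2 = 66.535688
inv(α') = inv(17.227°) + 2·(-0.431+0.252)·tan α/(40+30) = 0.00781453  ⇒  α' = 16.22102°
a' = a·cos α / cos α' = 143.2900·cos 17.227°/cos 16.22102° = 142.536035
action lengths: √(r_a1²−r_b1²) = 31.223998, √(r_a2²−r_b2²) = 31.409860
base pitch p_b = π·m·cos α = 12.284691
CR = (31.223998 + 31.409860 − 142.536035·sin 16.22102°)/12.284691 = 1.857381
contact ratio ≈ 1.8574

1.8574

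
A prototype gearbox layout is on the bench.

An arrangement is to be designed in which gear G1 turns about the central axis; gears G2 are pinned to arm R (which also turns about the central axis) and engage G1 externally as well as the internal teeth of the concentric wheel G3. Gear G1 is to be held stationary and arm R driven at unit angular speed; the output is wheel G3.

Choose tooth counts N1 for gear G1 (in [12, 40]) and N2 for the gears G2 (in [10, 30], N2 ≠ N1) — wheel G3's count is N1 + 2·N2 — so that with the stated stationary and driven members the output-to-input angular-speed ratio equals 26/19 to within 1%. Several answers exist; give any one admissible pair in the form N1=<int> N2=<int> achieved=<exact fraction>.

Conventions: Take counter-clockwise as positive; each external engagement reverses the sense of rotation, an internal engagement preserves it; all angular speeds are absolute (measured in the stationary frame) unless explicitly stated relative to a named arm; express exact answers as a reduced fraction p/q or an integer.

class = planetary set [ratio 26/19 wanted; Willis about the carrier]
Willis with ω_sun = 0: ω_ring/ω_arm = (N1+N3)/N3; set equal to 26/19  ⇒  N3/N1 = 1/(26/19 − 1) = 19/7
N3 = N1 + 2·N2  ⇒  N2/N1 = (N3/N1 − 1)/2 = (19/7 − 1)/2 = 6/7
smallest multiple with N1 ≥ 12 and N2 ≥ 10: k = 2  ⇒  N1 = 2·7 = 14, N2 = 2·6 = 12 (N1 ≤ 40, N2 ≤ 30, N2 ≠ N1 ✓), N3 = 14 + 2·12 = 38
check: (N1+N3)/N3 with N1 = 14, N3 = 38 gives 26/19; |achieved − target| = 0 ≤ 13/950 ✓

N1=14 N2=12 achieved=26/19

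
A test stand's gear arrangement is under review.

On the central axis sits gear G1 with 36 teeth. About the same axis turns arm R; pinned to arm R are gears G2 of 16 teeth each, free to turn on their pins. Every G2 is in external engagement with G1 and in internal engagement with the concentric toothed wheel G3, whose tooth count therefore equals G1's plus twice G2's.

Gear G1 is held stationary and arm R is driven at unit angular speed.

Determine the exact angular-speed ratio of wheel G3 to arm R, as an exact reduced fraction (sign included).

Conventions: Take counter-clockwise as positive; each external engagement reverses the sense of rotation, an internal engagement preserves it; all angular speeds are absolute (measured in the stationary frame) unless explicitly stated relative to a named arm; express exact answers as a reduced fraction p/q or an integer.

26/17

topology: planetary set — G1 36T / G2 16T / G3 68T, arm = carrier (Willis)
ring teeth: 36 + 2·16 = 68
36(ω_sun−ω_arm) = −68(ω_ring−ω_arm),  ω_sun = 0, ω_arm = 1
ω_ring = 1 − (36/68)(0−1) = 26/17
ω_out/ω_in = 26/17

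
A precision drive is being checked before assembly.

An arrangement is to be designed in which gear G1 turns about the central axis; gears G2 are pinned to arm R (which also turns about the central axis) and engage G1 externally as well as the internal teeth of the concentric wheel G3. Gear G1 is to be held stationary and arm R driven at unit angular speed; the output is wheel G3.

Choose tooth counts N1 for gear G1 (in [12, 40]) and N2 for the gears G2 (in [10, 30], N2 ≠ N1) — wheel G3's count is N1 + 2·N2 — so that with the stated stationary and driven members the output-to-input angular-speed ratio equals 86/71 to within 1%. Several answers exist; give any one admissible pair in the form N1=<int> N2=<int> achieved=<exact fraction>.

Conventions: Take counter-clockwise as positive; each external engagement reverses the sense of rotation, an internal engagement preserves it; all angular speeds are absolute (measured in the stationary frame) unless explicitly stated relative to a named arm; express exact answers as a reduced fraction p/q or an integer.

topology: planetary set — design target 86/71, arm = carrier (Willis)
Willis with ω_sun = 0: ω_ring/ω_arm = (N1+N3)/N3; set equal to 86/71  ⇒  N3/N1 = 1/(86/71 − 1) = 71/15
N3 = N1 + 2·N2  ⇒  N2/N1 = (N3/N1 − 1)/2 = (71/15 − 1)/2 = 28/15
smallest multiple with N1 ≥ 12 and N2 ≥ 10: k = 1  ⇒  N1 = 1·15 = 15, N2 = 1·28 = 28 (N1 ≤ 40, N2 ≤ 30, N2 ≠ N1 ✓), N3 = 15 + 2·28 = 71
check: (N1+N3)/N3 with N1 = 15, N3 = 71 gives 86/71; |achieved − target| = 0 ≤ 43/3550 ✓

N1=15 N2=28 achieved=86/71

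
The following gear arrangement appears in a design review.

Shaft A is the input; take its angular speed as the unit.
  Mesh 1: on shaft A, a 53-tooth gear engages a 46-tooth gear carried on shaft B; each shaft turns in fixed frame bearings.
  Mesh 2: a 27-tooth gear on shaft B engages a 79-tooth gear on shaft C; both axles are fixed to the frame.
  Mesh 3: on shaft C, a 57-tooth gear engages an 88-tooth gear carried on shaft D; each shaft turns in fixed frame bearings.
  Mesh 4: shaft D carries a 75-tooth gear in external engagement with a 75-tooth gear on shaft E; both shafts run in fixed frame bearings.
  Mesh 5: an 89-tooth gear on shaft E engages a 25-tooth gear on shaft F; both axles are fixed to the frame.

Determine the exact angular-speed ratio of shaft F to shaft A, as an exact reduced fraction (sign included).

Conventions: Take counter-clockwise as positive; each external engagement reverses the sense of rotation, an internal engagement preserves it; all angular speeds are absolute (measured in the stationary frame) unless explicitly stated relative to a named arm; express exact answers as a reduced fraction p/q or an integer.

-7259463/7994800

class = fixed-axis compound train [5 meshes; 5 ratios multiply, 5 sense flips]
mesh 1 [53T→46T]: running ratio 53/46, sense −
mesh 2 [27T→79T]: running ratio 1431/3634, sense +
mesh 3 [57T→88T]: running ratio 81567/319792, sense −
mesh 4 [75T→75T]: running ratio 81567/319792, sense +
mesh 5 [89T→25T]: running ratio 7259463/7994800, sense −
ω_out/ω_in = -7259463/7994800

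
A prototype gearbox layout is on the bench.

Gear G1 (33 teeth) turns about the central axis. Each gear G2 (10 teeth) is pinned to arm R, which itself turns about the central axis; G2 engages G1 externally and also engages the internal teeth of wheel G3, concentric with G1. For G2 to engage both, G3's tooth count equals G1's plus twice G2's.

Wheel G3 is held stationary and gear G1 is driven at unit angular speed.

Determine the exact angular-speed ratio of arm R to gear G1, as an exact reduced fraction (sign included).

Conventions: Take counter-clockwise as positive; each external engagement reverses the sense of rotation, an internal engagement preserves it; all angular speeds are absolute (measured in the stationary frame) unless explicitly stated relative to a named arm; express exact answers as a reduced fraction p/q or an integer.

class = planetary set [G3 = 33+2·10 = 53; Willis about the carrier]
ring teeth: 33 + 2·10 = 53
33(ω_sun−ω_arm) = −53(ω_ring−ω_arm),  ω_ring = 0, ω_sun = 1
33(1−ω_arm) = −53(0−ω_arm)  ⇒  86·ω_arm = 33  ⇒  ω_arm = 33/86
ω_out/ω_in = 33/86

33/86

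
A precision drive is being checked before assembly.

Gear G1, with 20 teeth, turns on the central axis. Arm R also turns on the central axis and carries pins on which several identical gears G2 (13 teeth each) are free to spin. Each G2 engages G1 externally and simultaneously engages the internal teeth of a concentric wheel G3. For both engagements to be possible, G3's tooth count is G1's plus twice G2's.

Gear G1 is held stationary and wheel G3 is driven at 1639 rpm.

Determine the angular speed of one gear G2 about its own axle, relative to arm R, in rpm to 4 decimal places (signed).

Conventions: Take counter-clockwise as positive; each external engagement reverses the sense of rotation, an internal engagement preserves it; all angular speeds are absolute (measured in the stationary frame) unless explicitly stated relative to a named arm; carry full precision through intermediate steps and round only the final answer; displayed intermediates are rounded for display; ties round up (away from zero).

topology: planetary set — G1 20T / G2 13T / G3 46T, arm = carrier (Willis)
normalise by the input: solve with ω_ring = 1, then scale by 1639 rpm
ring teeth: 20 + 2·13 = 46
20(ω_sun−ω_arm) = −46(ω_ring−ω_arm),  ω_sun = 0, ω_ring = 1
20(0−ω_arm) = −46(1−ω_arm)  ⇒  66·ω_arm = 46  ⇒  ω_arm = 23/33
sun–planet mesh: 20·(0−23/33) = −13·(ω_p−ω_arm)  ⇒  ω_p−ω_arm = 460/429
scale: ω_p−ω_arm = 460/429 × 1639 rpm = +1757.4359 rpm

+1757.4359 rpm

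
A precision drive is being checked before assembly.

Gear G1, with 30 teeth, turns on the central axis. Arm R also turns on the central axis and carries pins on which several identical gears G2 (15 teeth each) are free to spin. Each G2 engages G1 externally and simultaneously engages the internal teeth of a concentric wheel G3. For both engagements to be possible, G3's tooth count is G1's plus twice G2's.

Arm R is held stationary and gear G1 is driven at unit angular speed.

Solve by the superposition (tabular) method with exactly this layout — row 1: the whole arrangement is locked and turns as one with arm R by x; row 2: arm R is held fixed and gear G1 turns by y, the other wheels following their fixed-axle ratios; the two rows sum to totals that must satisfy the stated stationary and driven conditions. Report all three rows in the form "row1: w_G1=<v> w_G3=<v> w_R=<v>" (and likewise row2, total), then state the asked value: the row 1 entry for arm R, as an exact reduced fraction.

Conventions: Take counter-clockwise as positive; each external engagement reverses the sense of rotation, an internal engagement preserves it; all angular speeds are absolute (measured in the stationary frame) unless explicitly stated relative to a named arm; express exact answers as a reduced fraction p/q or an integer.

row1: w_G1=0 w_G3=0 w_R=0
row2: w_G1=1 w_G3=-1/2 w_R=0
total: w_G1=1 w_G3=-1/2 w_R=0
asked value: 0

recognized (axles ride arm R): planetary set, 30/15/60 teeth
row 1: whole set turns with the arm by x
row 2 — arm fixed, fixed-axis ratios: sun y, ring −(30/60)·y, arm 0
boundary: total ω_arm = x = 0 and total ω_sun = x + y = 1  ⇒  y = 1, x = 0
row 2 ring = −(30/60)·1 = -1/2
totals (row 1 + row 2): sun 0 + 1 = 1, ring 0 + (-1/2) = -1/2, arm 0 + 0 = 0
asked cell (row1, arm) = 0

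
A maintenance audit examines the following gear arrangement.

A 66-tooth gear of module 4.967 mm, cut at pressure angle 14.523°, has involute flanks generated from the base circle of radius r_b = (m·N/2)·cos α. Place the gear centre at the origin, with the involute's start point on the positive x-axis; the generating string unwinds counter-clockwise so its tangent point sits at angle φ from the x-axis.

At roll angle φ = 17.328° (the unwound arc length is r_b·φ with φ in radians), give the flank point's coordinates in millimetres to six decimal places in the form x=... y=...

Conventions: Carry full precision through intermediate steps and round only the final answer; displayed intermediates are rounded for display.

single-mesh involute tooth geometry (66T wheel at module 4.967)
pitch radius r_p = m·N/2 = 4.967·66/2 = 163.911000
base radius r_b = r_p·cos α = 163.911000·cos 14.523° = 158.673561
roll angle φ = 17.328° = 0.30243065 rad
x = r_b·(cos φ + φ·sin φ) = 165.764958
y = r_b·(sin φ − φ·cos φ) = 1.449717

x=165.764958 y=1.449717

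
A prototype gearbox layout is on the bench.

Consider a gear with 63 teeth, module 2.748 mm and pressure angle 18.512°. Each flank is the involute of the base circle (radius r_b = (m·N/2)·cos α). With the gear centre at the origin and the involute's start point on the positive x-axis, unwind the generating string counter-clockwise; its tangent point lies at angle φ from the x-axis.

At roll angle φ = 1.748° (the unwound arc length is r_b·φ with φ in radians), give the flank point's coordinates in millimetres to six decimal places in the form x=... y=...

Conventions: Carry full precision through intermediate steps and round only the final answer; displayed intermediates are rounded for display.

single-mesh involute tooth geometry (63T wheel at module 2.748)
pitch radius r_p = m·N/2 = 2.748·63/2 = 86.562000
base radius r_b = r_p·cos α = 86.562000·cos 18.512° = 82.083038
roll angle φ = 1.748° = 0.03050836 rad
x = r_b·(cos φ + φ·sin φ) = 82.121229
y = r_b·(sin φ − φ·cos φ) = 0.000777

x=82.121229 y=0.000777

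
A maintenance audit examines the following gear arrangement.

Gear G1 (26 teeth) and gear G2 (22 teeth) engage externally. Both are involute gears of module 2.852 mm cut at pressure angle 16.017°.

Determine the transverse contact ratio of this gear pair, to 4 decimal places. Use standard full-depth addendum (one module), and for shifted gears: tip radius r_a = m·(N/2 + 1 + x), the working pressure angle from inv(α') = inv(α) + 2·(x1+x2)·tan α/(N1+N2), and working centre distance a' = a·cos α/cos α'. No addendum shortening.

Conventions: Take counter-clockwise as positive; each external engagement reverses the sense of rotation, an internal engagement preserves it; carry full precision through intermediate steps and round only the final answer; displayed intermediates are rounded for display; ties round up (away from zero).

1.7775

topology: single-mesh involute geometry — m = 2.852, 26T/22T pair
base radii: r_b1 = 35.636705, r_b2 = 30.154135
tip radii: r_a1 = 39.928000, r_a2 = 34.224000
no profile shift: α' = α, a' = a
action lengths: √(r_a1²−r_b1²) = 18.007511, √(r_a2²−r_b2²) = 16.186733
base pitch p_b = π·m·cos α = 8.612001
CR = (18.007511 + 16.186733 − 68.448000·sin 16.01700°)/8.612001 = 1.777508
contact ratio ≈ 1.7775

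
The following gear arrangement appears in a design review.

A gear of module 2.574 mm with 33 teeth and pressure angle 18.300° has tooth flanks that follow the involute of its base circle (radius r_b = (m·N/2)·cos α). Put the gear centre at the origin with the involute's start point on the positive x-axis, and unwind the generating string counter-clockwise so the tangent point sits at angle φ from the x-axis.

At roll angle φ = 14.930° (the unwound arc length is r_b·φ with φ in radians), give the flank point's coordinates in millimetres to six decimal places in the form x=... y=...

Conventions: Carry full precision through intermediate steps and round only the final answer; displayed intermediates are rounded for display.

x=41.668880 y=0.236207

topology: single-mesh involute geometry — m = 2.574, N = 33
pitch radius r_p = m·N/2 = 2.574·33/2 = 42.471000
base radius r_b = r_p·cos α = 42.471000·cos 18.300° = 40.323049
roll angle φ = 14.930° = 0.26057766 rad
x = r_b·(cos φ + φ·sin φ) = 41.668880
y = r_b·(sin φ − φ·cos φ) = 0.236207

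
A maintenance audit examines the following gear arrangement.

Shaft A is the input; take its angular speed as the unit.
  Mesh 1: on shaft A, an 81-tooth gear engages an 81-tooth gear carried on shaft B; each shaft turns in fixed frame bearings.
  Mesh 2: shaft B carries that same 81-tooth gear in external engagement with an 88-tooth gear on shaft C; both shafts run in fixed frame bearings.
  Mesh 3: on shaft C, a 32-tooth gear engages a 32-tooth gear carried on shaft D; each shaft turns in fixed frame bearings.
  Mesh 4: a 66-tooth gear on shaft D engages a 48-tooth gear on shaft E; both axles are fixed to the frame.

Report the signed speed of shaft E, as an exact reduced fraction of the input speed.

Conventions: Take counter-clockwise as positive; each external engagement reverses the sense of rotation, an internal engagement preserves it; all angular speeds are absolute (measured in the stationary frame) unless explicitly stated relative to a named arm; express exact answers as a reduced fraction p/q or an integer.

4-mesh fixed-axis compound train (all bearings frame-fixed)
mesh 1 [81T→81T]: |ω|/ω_in = 1×81/81 = 1, sense flips to −
mesh 2 [81T→88T]: |ω|/ω_in = 1×81/88 = 81/88, sense flips to +
mesh 3 [32T→32T]: |ω|/ω_in = (81/88)×32/32 = 81/88, sense flips to −
mesh 4 [66T→48T]: |ω|/ω_in = (81/88)×66/48 = 81/64, sense flips to +
signed output speed (× input speed) = 81/64

81/64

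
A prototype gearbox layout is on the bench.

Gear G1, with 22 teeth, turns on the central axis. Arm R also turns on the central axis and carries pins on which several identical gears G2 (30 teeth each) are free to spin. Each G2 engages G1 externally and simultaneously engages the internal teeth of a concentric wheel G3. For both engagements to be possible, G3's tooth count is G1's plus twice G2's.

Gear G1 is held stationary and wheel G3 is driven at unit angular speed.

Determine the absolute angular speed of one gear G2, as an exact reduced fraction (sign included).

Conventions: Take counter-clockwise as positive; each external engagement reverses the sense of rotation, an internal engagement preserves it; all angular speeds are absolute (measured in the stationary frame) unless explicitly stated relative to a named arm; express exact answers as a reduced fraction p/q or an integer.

recognized (axles ride arm R): planetary set, 22/30/82 teeth
ring teeth: 22 + 2·30 = 82
22(ω_sun−ω_arm) = −82(ω_ring−ω_arm),  ω_sun = 0, ω_ring = 1
22(0−ω_arm) = −82(1−ω_arm)  ⇒  104·ω_arm = 82  ⇒  ω_arm = 41/52
sun–planet mesh: 22·(0−41/52) = −30·(ω_p−ω_arm)  ⇒  ω_p−ω_arm = 451/780
ω_p = 41/52 + 451/780 = 41/30
exact speed ratio = 41/30

41/30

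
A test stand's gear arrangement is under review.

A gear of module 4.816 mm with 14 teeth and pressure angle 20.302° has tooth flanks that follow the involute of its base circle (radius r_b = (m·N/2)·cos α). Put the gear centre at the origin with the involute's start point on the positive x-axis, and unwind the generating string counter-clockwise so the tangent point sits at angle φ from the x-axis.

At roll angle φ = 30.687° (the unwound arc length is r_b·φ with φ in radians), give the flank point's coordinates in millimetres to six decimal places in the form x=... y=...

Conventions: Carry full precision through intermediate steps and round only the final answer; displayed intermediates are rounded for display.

x=35.832497 y=1.573240

single-mesh involute tooth geometry (14T wheel at module 4.816)
pitch radius r_p = m·N/2 = 4.816·14/2 = 33.712000
base radius r_b = r_p·cos α = 33.712000·cos 20.302° = 31.617703
roll angle φ = 30.687° = 0.53558919 rad
x = r_b·(cos φ + φ·sin φ) = 35.832497
y = r_b·(sin φ − φ·cos φ) = 1.573240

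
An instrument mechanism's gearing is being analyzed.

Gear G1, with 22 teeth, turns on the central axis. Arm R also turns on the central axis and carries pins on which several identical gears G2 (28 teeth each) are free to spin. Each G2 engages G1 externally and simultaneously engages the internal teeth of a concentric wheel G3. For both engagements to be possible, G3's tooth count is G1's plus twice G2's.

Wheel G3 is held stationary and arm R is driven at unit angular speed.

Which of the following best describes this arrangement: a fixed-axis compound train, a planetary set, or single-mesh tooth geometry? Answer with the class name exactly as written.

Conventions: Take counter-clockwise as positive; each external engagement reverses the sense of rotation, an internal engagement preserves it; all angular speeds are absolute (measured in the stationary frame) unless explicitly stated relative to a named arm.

planetary set

planetary set (22T centre, 28T on arm, 78T internal) — Willis relation
classification: planetary set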